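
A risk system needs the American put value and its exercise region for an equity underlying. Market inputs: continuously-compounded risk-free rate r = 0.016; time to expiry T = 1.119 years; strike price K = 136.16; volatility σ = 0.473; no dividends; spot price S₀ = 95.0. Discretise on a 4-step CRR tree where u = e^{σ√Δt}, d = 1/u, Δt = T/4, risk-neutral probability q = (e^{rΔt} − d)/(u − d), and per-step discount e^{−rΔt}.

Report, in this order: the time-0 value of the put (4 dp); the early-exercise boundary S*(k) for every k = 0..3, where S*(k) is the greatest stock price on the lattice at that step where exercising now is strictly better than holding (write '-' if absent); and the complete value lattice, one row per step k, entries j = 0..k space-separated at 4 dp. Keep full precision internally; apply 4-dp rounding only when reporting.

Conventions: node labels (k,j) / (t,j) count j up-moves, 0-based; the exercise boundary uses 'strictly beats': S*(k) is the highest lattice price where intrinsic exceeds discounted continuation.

price = 48.0318
boundary = - - 57.6001 73.9730
tree:
48.0318
62.9927 29.9796
78.5599 44.3395 12.4906
91.3089 62.1870 22.6740 0.0000
101.2361 78.5599 41.1600 0.0000 0.0000

params: Δt=0.27975 u=1.28425 d=0.77866 q=0.44665 e^(-rΔt)=0.99553
t_4 payoffs: 101.2361 78.5599 41.1600 0.0000 0.0000
t_3: node(3,0) S=44.8511 payoff=91.3089 vs cont=90.7008 → 91.3089 [stop]  node(3,1) S=73.9730 payoff=62.1870 vs cont=61.5789 → 62.1870 [stop]  node(3,2) S=122.0039 payoff=14.1561 vs cont=22.6740 → 22.6740 [wait]  node(3,3) S=201.2214 payoff=0.0000 vs cont=0.0000 → 0.0000 [wait]  ⇒ S*(3)=73.9730
t_2: node(2,0) S=57.6001 payoff=78.5599 vs cont=77.9518 → 78.5599 [stop]  node(2,1) S=95.0000 payoff=41.1600 vs cont=44.3395 → 44.3395 [wait]  node(2,2) S=156.6838 payoff=0.0000 vs cont=12.4906 → 12.4906 [wait]  ⇒ S*(2)=57.6001
t_1: node(1,0) S=73.9730 payoff=62.1870 vs cont=62.9927 → 62.9927 [wait]  node(1,1) S=122.0039 payoff=14.1561 vs cont=29.9796 → 29.9796 [wait]  ⇒ S*(1)=-
t_0: node(0,0) S=95.0000 payoff=41.1600 vs cont=48.0318 → 48.0318 [wait]  ⇒ S*(0)=-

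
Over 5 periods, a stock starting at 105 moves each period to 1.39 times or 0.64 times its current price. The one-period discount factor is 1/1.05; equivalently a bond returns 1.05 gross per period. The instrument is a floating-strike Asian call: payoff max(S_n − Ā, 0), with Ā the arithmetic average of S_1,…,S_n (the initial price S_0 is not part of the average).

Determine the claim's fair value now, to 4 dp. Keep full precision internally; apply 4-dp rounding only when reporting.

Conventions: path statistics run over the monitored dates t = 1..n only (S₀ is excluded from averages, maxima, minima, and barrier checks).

Set p* = 0.5467 (from d < R < u); the path-dependent value is the discounted p*-expectation over all price paths.
Enumerate all 2^5 = 32 price paths (U = up ×1.39, D = down ×0.64); each path with k up-moves has probability p*^k·(1−p*)^(5−k).
DDDDD: Ā=33.3247, payoff=0.0000, prob=0.019146
UDDDD: Ā=72.3771, payoff=0.0000, prob=0.023088
DUDDD: Ā=56.6271, payoff=0.0000, prob=0.023088
UUDDD: Ā=122.9869, payoff=0.0000, prob=0.027842
DDUDD: Ā=46.5471, payoff=0.0000, prob=0.023088
UDUDD: Ā=101.0944, payoff=0.0000, prob=0.027842
DUUDD: Ā=85.3444, payoff=0.0000, prob=0.027842
UUUDD: Ā=185.3574, payoff=0.0000, prob=0.033574
DDDUD: Ā=40.0959, payoff=0.0000, prob=0.023088
UDDUD: Ā=87.0832, payoff=0.0000, prob=0.027842
DUDUD: Ā=71.3332, payoff=0.0000, prob=0.027842
UUDUD: Ā=154.9269, payoff=0.0000, prob=0.033574
DDUUD: Ā=61.2532, payoff=0.0000, prob=0.027842
UDUUD: Ā=133.0344, payoff=0.0000, prob=0.033574
DUUUD: Ā=117.2844, payoff=0.0000, prob=0.033574
UUUUD: Ā=254.7270, payoff=0.0000, prob=0.040486
DDDDU: Ā=35.9671, payoff=0.0000, prob=0.023088
UDDDU: Ā=78.1161, payoff=0.0000, prob=0.027842
DUDDU: Ā=62.3661, payoff=0.0000, prob=0.027842
UUDDU: Ā=135.4513, payoff=0.0000, prob=0.033574
DDUDU: Ā=52.2861, payoff=0.8952, prob=0.027842
UDUDU: Ā=113.5588, payoff=1.9443, prob=0.033574
DUUDU: Ā=97.8088, payoff=17.6943, prob=0.033574
UUUDU: Ā=212.4285, payoff=38.4298, prob=0.040486
DDDUU: Ā=45.8349, payoff=7.3464, prob=0.027842
UDDUU: Ā=99.5476, payoff=15.9555, prob=0.033574
DUDUU: Ā=83.7976, payoff=31.7055, prob=0.033574
UUDUU: Ā=181.9979, payoff=68.8604, prob=0.040486
DDUUU: Ā=73.7176, payoff=41.7855, prob=0.033574
UDUUU: Ā=160.1054, payoff=90.7529, prob=0.040486
DUUUU: Ā=144.3554, payoff=106.5029, prob=0.040486
UUUUU: Ā=313.5219, payoff=231.3110, prob=0.048822
Price = Σ prob·payoff / R^5 = 27.514823 / 1.276282 = 21.5586

price = 21.5586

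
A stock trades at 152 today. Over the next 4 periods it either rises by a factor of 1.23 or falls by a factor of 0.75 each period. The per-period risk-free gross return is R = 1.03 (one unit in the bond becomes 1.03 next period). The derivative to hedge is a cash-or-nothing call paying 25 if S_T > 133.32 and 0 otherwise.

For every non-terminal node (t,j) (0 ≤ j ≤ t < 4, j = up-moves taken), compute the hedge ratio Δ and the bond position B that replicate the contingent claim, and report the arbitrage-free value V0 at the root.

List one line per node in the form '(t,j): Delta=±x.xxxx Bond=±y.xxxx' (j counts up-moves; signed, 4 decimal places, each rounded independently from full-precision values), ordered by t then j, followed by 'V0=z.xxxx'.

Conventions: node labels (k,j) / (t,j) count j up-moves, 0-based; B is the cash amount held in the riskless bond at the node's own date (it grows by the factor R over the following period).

The replicating-portfolio and risk-neutral prices coincide; use p* = (1.03−0.75)/(1.23−0.75) = 0.5833 for the latter.
Expiry values: V(4,0)=0.0000, V(4,1)=0.0000, V(4,2)=0.0000, V(4,3)=25.0000, V(4,4)=25.0000
(3,0): S=64.1250. Δ = (V_up−V_dn)/(S_up−S_dn) = (0.0000−0.0000)/(78.8738−48.0938) = 0.0000. V = [p*·0.0000 + (1−p*)·0.0000]/1.03 = 0.0000. B = V − Δ·S = 0.0000.
(3,1): S=105.1650. Δ = (V_up−V_dn)/(S_up−S_dn) = (0.0000−0.0000)/(129.3529−78.8738) = 0.0000. V = [p*·0.0000 + (1−p*)·0.0000]/1.03 = 0.0000. B = V − Δ·S = 0.0000.
(3,2): S=172.4706. Δ = (V_up−V_dn)/(S_up−S_dn) = (25.0000−0.0000)/(212.1388−129.3529) = 0.3020. V = [p*·25.0000 + (1−p*)·0.0000]/1.03 = 14.1586. B = V − Δ·S = -37.9248.
(3,3): S=282.8518. Δ = (V_up−V_dn)/(S_up−S_dn) = (25.0000−25.0000)/(347.9077−212.1388) = 0.0000. V = [p*·25.0000 + (1−p*)·25.0000]/1.03 = 24.2718. B = V − Δ·S = 24.2718.
(2,0): S=85.5000. Δ = (V_up−V_dn)/(S_up−S_dn) = (0.0000−0.0000)/(105.1650−64.1250) = 0.0000. V = [p*·0.0000 + (1−p*)·0.0000]/1.03 = 0.0000. B = V − Δ·S = 0.0000.
(2,1): S=140.2200. Δ = (V_up−V_dn)/(S_up−S_dn) = (14.1586−0.0000)/(172.4706−105.1650) = 0.2104. V = [p*·14.1586 + (1−p*)·0.0000]/1.03 = 8.0186. B = V − Δ·S = -21.4784.
(2,2): S=229.9608. Δ = (V_up−V_dn)/(S_up−S_dn) = (24.2718−14.1586)/(282.8518−172.4706) = 0.0916. V = [p*·24.2718 + (1−p*)·14.1586]/1.03 = 19.4738. B = V − Δ·S = -1.5955.
(1,0): S=114.0000. Δ = (V_up−V_dn)/(S_up−S_dn) = (8.0186−0.0000)/(140.2200−85.5000) = 0.1465. V = [p*·8.0186 + (1−p*)·0.0000]/1.03 = 4.5413. B = V − Δ·S = -12.1642.
(1,1): S=186.9600. Δ = (V_up−V_dn)/(S_up−S_dn) = (19.4738−8.0186)/(229.9608−140.2200) = 0.1276. V = [p*·19.4738 + (1−p*)·8.0186]/1.03 = 14.2726. B = V − Δ·S = -9.5923.
(0,0): S=152.0000. Δ = (V_up−V_dn)/(S_up−S_dn) = (14.2726−4.5413)/(186.9600−114.0000) = 0.1334. V = [p*·14.2726 + (1−p*)·4.5413]/1.03 = 9.9203. B = V − Δ·S = -10.3533.
Verification: the root portfolio costs Δ(0,0)·S0 + B(0,0) = 9.9203, matching V0.

(0,0): Delta=0.1334 Bond=-10.3533
(1,0): Delta=0.1465 Bond=-12.1642
(1,1): Delta=0.1276 Bond=-9.5923
(2,0): Delta=0.0000 Bond=0.0000
(2,1): Delta=0.2104 Bond=-21.4784
(2,2): Delta=0.0916 Bond=-1.5955
(3,0): Delta=0.0000 Bond=0.0000
(3,1): Delta=0.0000 Bond=0.0000
(3,2): Delta=0.3020 Bond=-37.9248
(3,3): Delta=0.0000 Bond=24.2718
V0=9.9203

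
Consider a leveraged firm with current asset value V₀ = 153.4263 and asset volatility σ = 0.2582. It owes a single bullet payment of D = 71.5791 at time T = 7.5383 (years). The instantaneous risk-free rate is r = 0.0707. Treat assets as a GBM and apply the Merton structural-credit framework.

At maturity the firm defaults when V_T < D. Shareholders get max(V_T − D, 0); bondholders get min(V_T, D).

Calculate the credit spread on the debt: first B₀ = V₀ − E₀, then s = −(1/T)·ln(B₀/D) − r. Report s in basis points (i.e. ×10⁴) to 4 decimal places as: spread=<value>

spread=23.0214

With assets at 153.4263 and a single debt payment of 71.5791 at 7.5383 years:
d₁ = [ln(V₀/D) + (r + σ²/2)T] / (σ√T)
   = [ln(153.4263/71.5791) + (0.0707 + 0.5·0.2582²)·7.5383] / (0.2582·√7.5383)
   = [0.762417 + 0.784237] / 0.708913 = 2.181726
d₂ = d₁ − σ√T = 2.181726 − 0.708913 = 1.472813
N(d₁) = 0.985435,  N(d₂) = 0.929599,  e^(−rT) = 0.586867
E₀ = V₀·N(d₁) − D·e^(−rT)·N(d₂)
   = 153.4263·0.985435 − 71.5791·0.586867·0.929599 = 112.141634
B₀ = V₀ − E₀ = 153.4263 − 112.141634 = 41.284666
spread = −(1/T)·ln(B₀/D) − r = −(1/7.5383)·ln(41.284666/71.5791) − 0.0707 = 0.00230214
in basis points: 0.00230214 × 10⁴ = 23.0214 bp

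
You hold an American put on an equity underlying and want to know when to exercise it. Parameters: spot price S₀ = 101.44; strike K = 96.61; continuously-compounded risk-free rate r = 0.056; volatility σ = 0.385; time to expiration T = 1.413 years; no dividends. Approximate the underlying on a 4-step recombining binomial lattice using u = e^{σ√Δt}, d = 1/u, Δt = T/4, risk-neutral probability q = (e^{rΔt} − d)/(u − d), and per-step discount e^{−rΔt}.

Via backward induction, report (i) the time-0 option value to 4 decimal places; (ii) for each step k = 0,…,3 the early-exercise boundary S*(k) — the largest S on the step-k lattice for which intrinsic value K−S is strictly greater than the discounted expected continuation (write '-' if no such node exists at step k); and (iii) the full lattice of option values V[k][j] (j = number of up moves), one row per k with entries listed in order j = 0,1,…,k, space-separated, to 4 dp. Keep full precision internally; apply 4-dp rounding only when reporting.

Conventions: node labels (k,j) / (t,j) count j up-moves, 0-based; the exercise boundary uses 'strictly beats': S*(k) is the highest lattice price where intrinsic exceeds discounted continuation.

Δt=0.35325  u=1.25712  d=0.79547  q=0.48632  discount=0.98041
step 4 (expiry): payoffs max(K−S,0) = 55.9936 32.4218 0.0000 0.0000 0.0000
step 3: (k=3,j=0): S=51.0597, K−S=45.5503, hold=43.6580 ⇒ V=45.5503 exercise | (k=3,j=1): S=80.6923, K−S=15.9177, hold=16.3282 ⇒ V=16.3282 continue | (k=3,j=2): S=127.5223, K−S=0.0000, hold=0.0000 ⇒ V=0.0000 continue | (k=3,j=3): S=201.5303, K−S=0.0000, hold=0.0000 ⇒ V=0.0000 continue  boundary S*=51.0597
step 2: (k=2,j=0): S=64.1882, K−S=32.4218, hold=30.7252 ⇒ V=32.4218 exercise | (k=2,j=1): S=101.4400, K−S=0.0000, hold=8.2232 ⇒ V=8.2232 continue | (k=2,j=2): S=160.3110, K−S=0.0000, hold=0.0000 ⇒ V=0.0000 continue  boundary S*=64.1882
step 1: (k=1,j=0): S=80.6923, K−S=15.9177, hold=20.2490 ⇒ V=20.2490 continue | (k=1,j=1): S=127.5223, K−S=0.0000, hold=4.1414 ⇒ V=4.1414 continue  boundary S*=-
step 0: (k=0,j=0): S=101.4400, K−S=0.0000, hold=12.1724 ⇒ V=12.1724 continue  boundary S*=-

price = 12.1724
boundary = - - 64.1882 51.0597
tree:
12.1724
20.2490 4.1414
32.4218 8.2232 0.0000
45.5503 16.3282 0.0000 0.0000
55.9936 32.4218 0.0000 0.0000 0.0000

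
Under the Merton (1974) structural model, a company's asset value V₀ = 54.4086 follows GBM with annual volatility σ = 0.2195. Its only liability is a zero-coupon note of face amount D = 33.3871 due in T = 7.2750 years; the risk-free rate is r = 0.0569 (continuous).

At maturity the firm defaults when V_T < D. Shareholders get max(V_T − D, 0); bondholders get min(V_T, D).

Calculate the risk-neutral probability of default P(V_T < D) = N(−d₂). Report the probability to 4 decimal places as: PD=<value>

PD=0.1097

Work the structural quantities from V₀ = 54.4086 against face 33.3871:
d₁ = [ln(V₀/D) + (r + σ²/2)T] / (σ√T)
   = [ln(54.4086/33.3871) + (0.0569 + 0.5·0.2195²)·7.2750] / (0.2195·√7.2750)
   = [0.488353 + 0.589203] / 0.592040 = 1.820073
d₂ = d₁ − σ√T = 1.820073 − 0.592040 = 1.228033
risk-neutral PD = N(−d₂) = N(-1.228033) = 0.109717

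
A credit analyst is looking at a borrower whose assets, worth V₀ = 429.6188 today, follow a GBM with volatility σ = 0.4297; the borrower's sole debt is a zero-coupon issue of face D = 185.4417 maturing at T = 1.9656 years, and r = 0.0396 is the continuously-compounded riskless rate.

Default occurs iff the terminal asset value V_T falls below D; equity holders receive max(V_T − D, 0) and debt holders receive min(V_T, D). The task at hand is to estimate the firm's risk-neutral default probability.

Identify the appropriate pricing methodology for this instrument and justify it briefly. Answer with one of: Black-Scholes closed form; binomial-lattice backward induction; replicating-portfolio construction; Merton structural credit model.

framework: Merton structural credit model

Key observation: a levered firm with one bullet debt due at 1.9656 years is the canonical structural-credit setup: equity is a call on the firm's assets struck at the face value.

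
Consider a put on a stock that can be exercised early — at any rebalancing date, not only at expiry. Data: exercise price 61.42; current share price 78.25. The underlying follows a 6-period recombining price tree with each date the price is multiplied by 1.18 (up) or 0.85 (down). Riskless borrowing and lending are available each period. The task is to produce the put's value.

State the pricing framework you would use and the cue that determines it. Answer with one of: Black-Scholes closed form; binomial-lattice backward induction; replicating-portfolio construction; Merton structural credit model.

Key observation: the put (strike 61.42 on spot 78.25) is American-style on a 6-step discrete price model, so the early-exercise decision at every node requires stepwise backward valuation — a closed form cannot price the exercise right.

framework: binomial-lattice backward induction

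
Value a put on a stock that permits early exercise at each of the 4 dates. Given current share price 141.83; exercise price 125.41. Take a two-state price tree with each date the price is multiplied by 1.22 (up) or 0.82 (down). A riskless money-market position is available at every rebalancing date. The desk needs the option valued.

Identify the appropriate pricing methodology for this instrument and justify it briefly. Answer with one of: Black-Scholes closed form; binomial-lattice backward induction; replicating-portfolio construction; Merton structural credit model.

Key observation: the put (strike 125.41 on spot 141.83) is American-style on a 4-step discrete price model, so the early-exercise decision at every node requires stepwise backward valuation — a closed form cannot price the exercise right.

framework: binomial-lattice backward induction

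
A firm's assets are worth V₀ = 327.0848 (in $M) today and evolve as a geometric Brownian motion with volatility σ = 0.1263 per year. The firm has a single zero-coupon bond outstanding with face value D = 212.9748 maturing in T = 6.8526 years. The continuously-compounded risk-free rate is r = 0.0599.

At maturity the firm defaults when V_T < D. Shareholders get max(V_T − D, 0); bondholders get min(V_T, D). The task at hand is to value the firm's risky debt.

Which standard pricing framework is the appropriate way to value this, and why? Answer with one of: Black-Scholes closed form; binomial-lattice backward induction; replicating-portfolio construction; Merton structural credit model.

Key observation: a levered firm with one bullet debt due at 6.8526 years is the canonical structural-credit setup: equity is a call on the firm's assets struck at the face value.

framework: Merton structural credit model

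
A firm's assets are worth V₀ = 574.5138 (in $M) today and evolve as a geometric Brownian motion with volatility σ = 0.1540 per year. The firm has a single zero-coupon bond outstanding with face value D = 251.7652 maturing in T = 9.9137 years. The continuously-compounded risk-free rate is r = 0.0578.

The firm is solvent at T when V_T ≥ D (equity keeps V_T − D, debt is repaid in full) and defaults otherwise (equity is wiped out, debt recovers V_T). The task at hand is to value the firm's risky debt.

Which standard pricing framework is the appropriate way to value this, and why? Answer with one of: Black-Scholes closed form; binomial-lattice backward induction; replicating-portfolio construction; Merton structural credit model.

Key observation: a levered firm with one bullet debt due at 9.9137 years is the canonical structural-credit setup: equity is a call on the firm's assets struck at the face value.

framework: Merton structural credit model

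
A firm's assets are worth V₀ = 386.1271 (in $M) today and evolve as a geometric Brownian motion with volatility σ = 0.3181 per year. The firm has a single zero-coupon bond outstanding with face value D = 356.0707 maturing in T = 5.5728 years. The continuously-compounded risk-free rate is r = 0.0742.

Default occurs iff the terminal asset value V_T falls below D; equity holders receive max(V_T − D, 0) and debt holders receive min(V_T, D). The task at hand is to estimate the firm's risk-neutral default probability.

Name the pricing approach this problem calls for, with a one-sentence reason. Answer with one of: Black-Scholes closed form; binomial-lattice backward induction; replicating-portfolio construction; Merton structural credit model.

framework: Merton structural credit model

Key observation: with the firm-asset dynamics (V₀ = 386.1271) and a single zero-coupon liability of face 356.0707 given, debt value, spread, and default probability all derive from the option view of the balance sheet.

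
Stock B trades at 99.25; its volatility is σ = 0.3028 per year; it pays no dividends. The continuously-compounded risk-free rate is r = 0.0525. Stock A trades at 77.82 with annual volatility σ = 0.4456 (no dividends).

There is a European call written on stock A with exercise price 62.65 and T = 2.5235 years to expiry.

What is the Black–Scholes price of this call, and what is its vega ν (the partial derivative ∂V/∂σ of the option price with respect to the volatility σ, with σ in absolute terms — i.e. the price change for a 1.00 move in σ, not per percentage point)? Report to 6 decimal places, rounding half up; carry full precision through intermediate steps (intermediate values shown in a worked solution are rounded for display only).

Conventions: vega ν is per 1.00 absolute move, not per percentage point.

price = 31.898483
ν = 34.440280

σ√T = 0.4456·√2.5235 = 0.707859
d₁ = (ln(S/K) + (r+σ²/2)T) / (σ√T) = (ln(77.82/62.65) + (0.0525+0.4456²/2)·2.5235) / 0.707859 = (0.216835 + 0.383016) / 0.707859 = 0.847416
d₂ = d₁ − σ√T = 0.847416 − 0.707859 = 0.139556
e^{−rT} = 0.875917
N(d₁) = 0.801618,  N(d₂) = 0.555495
Call price V = S·N(d₁) − K·e^{−rT}·N(d₂) = 62.381930 − 30.483447 = 31.898483
φ(d₁) = (1/√(2π))·e^{−d₁²/2} = 0.278595
ν = S·φ(d₁)·√T = 34.440280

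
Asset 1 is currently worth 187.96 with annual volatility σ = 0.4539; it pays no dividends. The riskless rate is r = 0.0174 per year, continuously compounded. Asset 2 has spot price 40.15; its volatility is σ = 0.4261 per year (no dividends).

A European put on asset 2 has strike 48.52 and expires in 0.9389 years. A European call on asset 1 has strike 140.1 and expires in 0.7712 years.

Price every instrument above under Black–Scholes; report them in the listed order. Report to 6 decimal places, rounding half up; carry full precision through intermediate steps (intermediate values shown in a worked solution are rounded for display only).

[asset 2 put K=48.52]
σ√T = 0.4261·√0.9389 = 0.412877
d₁ = (ln(S/K) + (r+σ²/2)T) / (σ√T) = (ln(40.15/48.52) + (0.0174+0.4261²/2)·0.9389) / 0.412877 = (-0.189354 + 0.101571) / 0.412877 = -0.212612
d₂ = d₁ − σ√T = -0.212612 − 0.412877 = -0.625490
e^{−rT} = 0.983796
N(−d₁) = 0.584185,  N(−d₂) = 0.734175
price = K·e^{−rT}·N(−d₂) − S·N(−d₁) = 35.044954 − 23.455042 = 11.589913
[asset 1 call K=140.1]
σ√T = 0.4539·√0.7712 = 0.398606
d₁ = (ln(S/K) + (r+σ²/2)T) / (σ√T) = (ln(187.96/140.1) + (0.0174+0.4539²/2)·0.7712) / 0.398606 = (0.293873 + 0.092862) / 0.398606 = 0.970219
d₂ = d₁ − σ√T = 0.970219 − 0.398606 = 0.571613
e^{−rT} = 0.986671
N(d₁) = 0.834031,  N(d₂) = 0.716208
price = S·N(d₁) − K·e^{−rT}·N(d₂) = 156.764520 − 99.003259 = 57.761261

price(asset 2 put K=48.52) = 11.589913
price(asset 1 call K=140.1) = 57.761261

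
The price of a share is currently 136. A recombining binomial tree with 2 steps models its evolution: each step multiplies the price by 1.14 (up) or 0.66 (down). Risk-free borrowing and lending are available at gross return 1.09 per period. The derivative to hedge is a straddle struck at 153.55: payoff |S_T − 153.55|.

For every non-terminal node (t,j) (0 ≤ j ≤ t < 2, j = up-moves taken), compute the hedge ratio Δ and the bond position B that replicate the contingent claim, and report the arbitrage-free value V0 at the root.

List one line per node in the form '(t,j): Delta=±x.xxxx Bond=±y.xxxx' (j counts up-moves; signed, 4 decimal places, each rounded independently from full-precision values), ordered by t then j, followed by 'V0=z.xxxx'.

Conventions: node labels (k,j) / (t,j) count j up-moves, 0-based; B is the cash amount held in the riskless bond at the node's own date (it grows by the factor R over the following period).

(0,0): Delta=-0.4159 Bond=81.1436
(1,0): Delta=-1.0000 Bond=140.8716
(1,1): Delta=-0.3766 Bond=82.3506
V0=24.5755

Arbitrage-free pricing uses the up-move probability p* = (R−d)/(u−d) = 0.8958, discounting each step at R = 1.09.
Expiry values: V(2,0)=94.3084, V(2,1)=51.2236, V(2,2)=23.1956
(1,0): S=89.7600. Δ = (V_up−V_dn)/(S_up−S_dn) = (51.2236−94.3084)/(102.3264−59.2416) = -1.0000. V = [p*·51.2236 + (1−p*)·94.3084]/1.09 = 51.1116. B = V − Δ·S = 140.8716.
(1,1): S=155.0400. Δ = (V_up−V_dn)/(S_up−S_dn) = (23.1956−51.2236)/(176.7456−102.3264) = -0.3766. V = [p*·23.1956 + (1−p*)·51.2236]/1.09 = 23.9589. B = V − Δ·S = 82.3506.
(0,0): S=136.0000. Δ = (V_up−V_dn)/(S_up−S_dn) = (23.9589−51.1116)/(155.0400−89.7600) = -0.4159. V = [p*·23.9589 + (1−p*)·51.1116]/1.09 = 24.5755. B = V − Δ·S = 81.1436.
Verification: the root portfolio costs Δ(0,0)·S0 + B(0,0) = 24.5755, matching V0.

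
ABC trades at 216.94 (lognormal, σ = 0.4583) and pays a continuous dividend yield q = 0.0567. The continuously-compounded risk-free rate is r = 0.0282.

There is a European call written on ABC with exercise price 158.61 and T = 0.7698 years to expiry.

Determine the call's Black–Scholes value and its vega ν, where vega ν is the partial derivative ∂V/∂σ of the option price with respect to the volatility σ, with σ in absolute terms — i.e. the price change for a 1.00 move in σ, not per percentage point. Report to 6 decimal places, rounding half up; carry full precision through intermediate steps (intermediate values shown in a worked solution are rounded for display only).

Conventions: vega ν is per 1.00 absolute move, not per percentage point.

σ√T = 0.4583·√0.7698 = 0.402104
d₁ = (ln(S/K) + (r−q+σ²/2)T) / (σ√T) = (ln(216.94/158.61) + (0.0282−0.0567+0.4583²/2)·0.7698) / 0.402104 = (0.313172 + 0.058905) / 0.402104 = 0.925325
d₂ = d₁ − σ√T = 0.925325 − 0.402104 = 0.523220
e^{−rT} = 0.978526
e^{−qT} = 0.957291
N(d₁) = 0.822601,  N(d₂) = 0.699590
Call price V = S·e^{−qT}·N(d₁) − K·e^{−rT}·N(d₂) = 170.833559 − 108.579052 = 62.254506
φ(d₁) = (1/√(2π))·e^{−d₁²/2} = 0.260006
ν = S·e^{−qT}·φ(d₁)·√T = 47.375700

price = 62.254506
ν = 47.375700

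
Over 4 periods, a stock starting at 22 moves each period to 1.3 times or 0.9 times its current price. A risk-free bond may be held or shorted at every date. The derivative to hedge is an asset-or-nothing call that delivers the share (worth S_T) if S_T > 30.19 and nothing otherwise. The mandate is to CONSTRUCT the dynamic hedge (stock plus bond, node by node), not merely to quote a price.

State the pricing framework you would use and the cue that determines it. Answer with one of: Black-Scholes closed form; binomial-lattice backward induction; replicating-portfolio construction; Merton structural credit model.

framework: replicating-portfolio construction

Key observation: the deliverable is the dynamic trading strategy on the 4-step tree (spot 22, moves 1.3 and 0.9), so the valuation must go through the node-by-node replicating-portfolio solve.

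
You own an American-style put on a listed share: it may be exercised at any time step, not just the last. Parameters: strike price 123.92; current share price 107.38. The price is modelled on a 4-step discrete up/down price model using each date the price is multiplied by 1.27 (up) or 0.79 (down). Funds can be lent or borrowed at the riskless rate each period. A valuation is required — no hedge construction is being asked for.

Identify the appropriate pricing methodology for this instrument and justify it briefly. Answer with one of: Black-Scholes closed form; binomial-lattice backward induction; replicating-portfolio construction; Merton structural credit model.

framework: binomial-lattice backward induction

Key observation: with exercise allowed before expiry on a discrete up/down model (4 steps from spot 107.38), the strike-123.92 put's value must be rolled back through the tree testing early exercise at each node.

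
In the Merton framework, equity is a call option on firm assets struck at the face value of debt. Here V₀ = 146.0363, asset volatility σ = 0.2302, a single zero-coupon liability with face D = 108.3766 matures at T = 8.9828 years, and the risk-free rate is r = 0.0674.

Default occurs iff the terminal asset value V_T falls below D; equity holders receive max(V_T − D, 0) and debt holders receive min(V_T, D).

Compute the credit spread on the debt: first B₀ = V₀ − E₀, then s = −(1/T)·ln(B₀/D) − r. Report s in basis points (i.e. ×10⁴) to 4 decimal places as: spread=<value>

spread=52.8738

With assets at 146.0363 and a single debt payment of 108.3766 at 8.9828 years:
d₁ = [ln(V₀/D) + (r + σ²/2)T] / (σ√T)
   = [ln(146.0363/108.3766) + (0.0674 + 0.5·0.2302²)·8.9828] / (0.2302·√8.9828)
   = [0.298243 + 0.843449] / 0.689940 = 1.654771
d₂ = d₁ − σ√T = 1.654771 − 0.689940 = 0.964831
N(d₁) = 0.951014,  N(d₂) = 0.832685,  e^(−rT) = 0.545834
E₀ = V₀·N(d₁) − D·e^(−rT)·N(d₂)
   = 146.0363·0.951014 − 108.3766·0.545834·0.832685 = 89.624631
B₀ = V₀ − E₀ = 146.0363 − 89.624631 = 56.411669
spread = −(1/T)·ln(B₀/D) − r = −(1/8.9828)·ln(56.411669/108.3766) − 0.0674 = 0.00528738
in basis points: 0.00528738 × 10⁴ = 52.8738 bp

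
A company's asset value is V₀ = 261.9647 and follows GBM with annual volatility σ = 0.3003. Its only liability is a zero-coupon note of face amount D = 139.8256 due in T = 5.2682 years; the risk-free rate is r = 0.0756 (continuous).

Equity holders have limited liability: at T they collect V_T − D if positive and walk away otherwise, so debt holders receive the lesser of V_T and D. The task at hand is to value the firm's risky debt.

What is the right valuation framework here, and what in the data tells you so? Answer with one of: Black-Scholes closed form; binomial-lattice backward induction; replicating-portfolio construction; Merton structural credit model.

framework: Merton structural credit model

Key observation: assets follow a GBM and default happens iff V_T < 139.8256; valuing claims on that split (equity as a call, risky debt as the residual) is the structural model's definition.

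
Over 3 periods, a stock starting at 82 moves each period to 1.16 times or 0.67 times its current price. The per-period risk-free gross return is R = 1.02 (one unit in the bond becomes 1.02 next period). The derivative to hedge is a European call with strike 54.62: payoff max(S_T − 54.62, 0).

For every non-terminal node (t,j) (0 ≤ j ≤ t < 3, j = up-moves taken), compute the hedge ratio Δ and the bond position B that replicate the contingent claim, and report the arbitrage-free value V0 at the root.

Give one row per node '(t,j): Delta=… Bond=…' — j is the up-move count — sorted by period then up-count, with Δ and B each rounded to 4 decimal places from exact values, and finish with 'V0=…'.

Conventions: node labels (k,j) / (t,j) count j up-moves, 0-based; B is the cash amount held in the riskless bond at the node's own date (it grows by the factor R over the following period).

Under the risk-neutral measure, an up-move has probability p* = (R−d)/(u−d) = 0.7143 and values discount at R = 1.02.
Expiry values: V(3,0)=0.0000, V(3,1)=0.0000, V(3,2)=19.3073, V(3,3)=73.3735
Node (2,0) S=36.8098: V=(p*·0.0000+(1−p*)·0.0000)/1.02=0.0000; Δ=(0.0000−0.0000)/(42.6994−24.6626)=0.0000; B=V−Δ·S=0.0000
Node (2,1) S=63.7304: V=(p*·19.3073+(1−p*)·0.0000)/1.02=13.5205; Δ=(19.3073−0.0000)/(73.9273−42.6994)=0.6183; B=V−Δ·S=-25.8821
Node (2,2) S=110.3392: V=(p*·73.3735+(1−p*)·19.3073)/1.02=56.7902; Δ=(73.3735−19.3073)/(127.9935−73.9273)=1.0000; B=V−Δ·S=-53.5490
Node (1,0) S=54.9400: V=(p*·13.5205+(1−p*)·0.0000)/1.02=9.4681; Δ=(13.5205−0.0000)/(63.7304−36.8098)=0.5022; B=V−Δ·S=-18.1247
Node (1,1) S=95.1200: V=(p*·56.7902+(1−p*)·13.5205)/1.02=43.5563; Δ=(56.7902−13.5205)/(110.3392−63.7304)=0.9284; B=V−Δ·S=-44.7492
Node (0,0) S=82.0000: V=(p*·43.5563+(1−p*)·9.4681)/1.02=33.1537; Δ=(43.5563−9.4681)/(95.1200−54.9400)=0.8484; B=V−Δ·S=-36.4139
Check: Δ(0,0)·S0 + B(0,0) = 33.1537 = V0.

(0,0): Delta=0.8484 Bond=-36.4139
(1,0): Delta=0.5022 Bond=-18.1247
(1,1): Delta=0.9284 Bond=-44.7492
(2,0): Delta=0.0000 Bond=0.0000
(2,1): Delta=0.6183 Bond=-25.8821
(2,2): Delta=1.0000 Bond=-53.5490
V0=33.1537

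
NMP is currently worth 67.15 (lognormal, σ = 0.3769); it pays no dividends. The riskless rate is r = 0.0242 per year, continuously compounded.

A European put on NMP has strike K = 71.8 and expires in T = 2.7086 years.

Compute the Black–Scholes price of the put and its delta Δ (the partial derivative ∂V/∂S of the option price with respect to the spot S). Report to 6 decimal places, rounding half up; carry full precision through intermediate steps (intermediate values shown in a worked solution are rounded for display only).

price = 16.413320
Δ = -0.379087

σ√T = 0.3769·√2.7086 = 0.620295
d₁ = (ln(S/K) + (r+σ²/2)T) / (σ√T) = (ln(67.15/71.8) + (0.0242+0.3769²/2)·2.7086) / 0.620295 = (-0.066956 + 0.257931) / 0.620295 = 0.307879
d₂ = d₁ − σ√T = 0.307879 − 0.620295 = -0.312417
e^{−rT} = 0.936554
N(−d₁) = 0.379087,  N(−d₂) = 0.622638
Put price V = K·e^{−rT}·N(−d₂) − S·N(−d₁) = 41.869032 − 25.455712 = 16.413320
Δ = −N(−d₁) = -0.379087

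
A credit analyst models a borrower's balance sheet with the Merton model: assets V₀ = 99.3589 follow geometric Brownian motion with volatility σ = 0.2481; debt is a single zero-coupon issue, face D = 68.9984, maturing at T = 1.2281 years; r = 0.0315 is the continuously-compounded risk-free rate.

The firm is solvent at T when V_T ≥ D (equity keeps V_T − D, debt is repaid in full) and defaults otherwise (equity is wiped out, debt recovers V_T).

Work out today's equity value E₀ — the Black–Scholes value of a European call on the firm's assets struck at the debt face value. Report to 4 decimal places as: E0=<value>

Work the structural quantities from V₀ = 99.3589 against face 68.9984:
d₁ = [ln(V₀/D) + (r + σ²/2)T] / (σ√T)
   = [ln(99.3589/68.9984) + (0.0315 + 0.5·0.2481²)·1.2281] / (0.2481·√1.2281)
   = [0.364655 + 0.076482] / 0.274944 = 1.604465
d₂ = d₁ − σ√T = 1.604465 − 0.274944 = 1.329521
N(d₁) = 0.945694,  N(d₂) = 0.908162,  e^(−rT) = 0.962054
E₀ = V₀·N(d₁) − D·e^(−rT)·N(d₂)
   = 99.3589·0.945694 − 68.9984·0.962054·0.908162 = 33.679200

E0=33.6792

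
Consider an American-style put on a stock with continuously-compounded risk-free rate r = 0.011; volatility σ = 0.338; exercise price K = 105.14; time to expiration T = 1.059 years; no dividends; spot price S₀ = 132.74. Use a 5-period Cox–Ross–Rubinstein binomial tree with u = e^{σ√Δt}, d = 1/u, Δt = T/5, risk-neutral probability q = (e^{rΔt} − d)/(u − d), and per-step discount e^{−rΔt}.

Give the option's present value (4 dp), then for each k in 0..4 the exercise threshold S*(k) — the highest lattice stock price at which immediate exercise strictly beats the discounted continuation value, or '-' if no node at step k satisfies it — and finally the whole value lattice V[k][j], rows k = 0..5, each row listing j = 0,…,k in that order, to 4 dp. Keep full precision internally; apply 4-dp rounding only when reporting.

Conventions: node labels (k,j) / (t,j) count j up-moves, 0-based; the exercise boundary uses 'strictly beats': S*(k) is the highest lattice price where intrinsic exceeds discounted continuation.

Δt=0.21180, u=1.16830, d=0.85594, q=0.46866, disc=e^(-rΔt)=0.99767
k=5 terminal: V=max(K-S,0) → 44.1552 21.8997 0.0000 0.0000 0.0000 0.0000
k=4: j=0 S=71.2488 intr=33.8912 cont=33.6465 V=33.8912[EX]; j=1 S=97.2500 intr=7.8900 cont=11.6092 V=11.6092[hold]; j=2 S=132.7400 intr=0.0000 cont=0.0000 V=0.0000[hold]; j=3 S=181.1815 intr=0.0000 cont=0.0000 V=0.0000[hold]; j=4 S=247.3010 intr=0.0000 cont=0.0000 V=0.0000[hold]  S*(4)=71.2488
k=3: j=0 S=83.2403 intr=21.8997 cont=23.3940 V=23.3940[hold]; j=1 S=113.6177 intr=0.0000 cont=6.1541 V=6.1541[hold]; j=2 S=155.0807 intr=0.0000 cont=0.0000 V=0.0000[hold]; j=3 S=211.6751 intr=0.0000 cont=0.0000 V=0.0000[hold]  S*(3)=-
k=2: j=0 S=97.2500 intr=7.8900 cont=15.2787 V=15.2787[hold]; j=1 S=132.7400 intr=0.0000 cont=3.2623 V=3.2623[hold]; j=2 S=181.1815 intr=0.0000 cont=0.0000 V=0.0000[hold]  S*(2)=-
k=1: j=0 S=113.6177 intr=0.0000 cont=9.6247 V=9.6247[hold]; j=1 S=155.0807 intr=0.0000 cont=1.7294 V=1.7294[hold]  S*(1)=-
k=0: j=0 S=132.7400 intr=0.0000 cont=5.9107 V=5.9107[hold]  S*(0)=-

price = 5.9107
boundary = - - - - 71.2488
tree:
5.9107
9.6247 1.7294
15.2787 3.2623 0.0000
23.3940 6.1541 0.0000 0.0000
33.8912 11.6092 0.0000 0.0000 0.0000
44.1552 21.8997 0.0000 0.0000 0.0000 0.0000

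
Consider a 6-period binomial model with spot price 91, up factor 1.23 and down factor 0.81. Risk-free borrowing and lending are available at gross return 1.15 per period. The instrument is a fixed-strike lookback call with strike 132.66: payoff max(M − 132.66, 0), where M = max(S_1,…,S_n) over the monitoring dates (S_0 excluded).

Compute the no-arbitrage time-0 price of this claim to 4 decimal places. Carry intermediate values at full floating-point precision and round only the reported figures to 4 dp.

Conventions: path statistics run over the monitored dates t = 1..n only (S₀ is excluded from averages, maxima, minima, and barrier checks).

price = 38.5669

No-arbitrage gives p* = (R−d)/(u−d) = 0.8095: enumerate every path, weight its payoff by its p*-probability, and discount by R^6.
Enumerate all 2^6 = 64 price paths (U = up ×1.23, D = down ×0.81); each path with k up-moves has probability p*^k·(1−p*)^(6−k).
DDDDDD: M=73.7100, payoff=0.0000, prob=0.000048
UDDDDD: M=111.9300, payoff=0.0000, prob=0.000203
DUDDDD: M=90.6633, payoff=0.0000, prob=0.000203
UUDDDD: M=137.6739, payoff=5.0139, prob=0.000863
DDUDDD: M=73.7100, payoff=0.0000, prob=0.000203
UDUDDD: M=111.9300, payoff=0.0000, prob=0.000863
DUUDDD: M=111.5159, payoff=0.0000, prob=0.000863
UUUDDD: M=169.3389, payoff=36.6789, prob=0.003666
DDDUDD: M=73.7100, payoff=0.0000, prob=0.000203
UDDUDD: M=111.9300, payoff=0.0000, prob=0.000863
DUDUDD: M=90.6633, payoff=0.0000, prob=0.000863
UUDUDD: M=137.6739, payoff=5.0139, prob=0.003666
DDUUDD: M=90.3278, payoff=0.0000, prob=0.000863
UDUUDD: M=137.1645, payoff=4.5045, prob=0.003666
DUUUDD: M=137.1645, payoff=4.5045, prob=0.003666
UUUUDD: M=208.2868, payoff=75.6268, prob=0.015581
DDDDUD: M=73.7100, payoff=0.0000, prob=0.000203
UDDDUD: M=111.9300, payoff=0.0000, prob=0.000863
DUDDUD: M=90.6633, payoff=0.0000, prob=0.000863
UUDDUD: M=137.6739, payoff=5.0139, prob=0.003666
DDUDUD: M=73.7100, payoff=0.0000, prob=0.000863
UDUDUD: M=111.9300, payoff=0.0000, prob=0.003666
DUUDUD: M=111.5159, payoff=0.0000, prob=0.003666
UUUDUD: M=169.3389, payoff=36.6789, prob=0.015581
DDDUUD: M=73.7100, payoff=0.0000, prob=0.000863
UDDUUD: M=111.9300, payoff=0.0000, prob=0.003666
DUDUUD: M=111.1033, payoff=0.0000, prob=0.003666
UUDUUD: M=168.7123, payoff=36.0523, prob=0.015581
DDUUUD: M=111.1033, payoff=0.0000, prob=0.003666
UDUUUD: M=168.7123, payoff=36.0523, prob=0.015581
DUUUUD: M=168.7123, payoff=36.0523, prob=0.015581
UUUUUD: M=256.1928, payoff=123.5328, prob=0.066220
DDDDDU: M=73.7100, payoff=0.0000, prob=0.000203
UDDDDU: M=111.9300, payoff=0.0000, prob=0.000863
DUDDDU: M=90.6633, payoff=0.0000, prob=0.000863
UUDDDU: M=137.6739, payoff=5.0139, prob=0.003666
DDUDDU: M=73.7100, payoff=0.0000, prob=0.000863
UDUDDU: M=111.9300, payoff=0.0000, prob=0.003666
DUUDDU: M=111.5159, payoff=0.0000, prob=0.003666
UUUDDU: M=169.3389, payoff=36.6789, prob=0.015581
DDDUDU: M=73.7100, payoff=0.0000, prob=0.000863
UDDUDU: M=111.9300, payoff=0.0000, prob=0.003666
DUDUDU: M=90.6633, payoff=0.0000, prob=0.003666
UUDUDU: M=137.6739, payoff=5.0139, prob=0.015581
DDUUDU: M=90.3278, payoff=0.0000, prob=0.003666
UDUUDU: M=137.1645, payoff=4.5045, prob=0.015581
DUUUDU: M=137.1645, payoff=4.5045, prob=0.015581
UUUUDU: M=208.2868, payoff=75.6268, prob=0.066220
DDDDUU: M=73.7100, payoff=0.0000, prob=0.000863
UDDDUU: M=111.9300, payoff=0.0000, prob=0.003666
DUDDUU: M=90.6633, payoff=0.0000, prob=0.003666
UUDDUU: M=137.6739, payoff=5.0139, prob=0.015581
DDUDUU: M=89.9936, payoff=0.0000, prob=0.003666
UDUDUU: M=136.6570, payoff=3.9970, prob=0.015581
DUUDUU: M=136.6570, payoff=3.9970, prob=0.015581
UUUDUU: M=207.5162, payoff=74.8562, prob=0.066220
DDDUUU: M=89.9936, payoff=0.0000, prob=0.003666
UDDUUU: M=136.6570, payoff=3.9970, prob=0.015581
DUDUUU: M=136.6570, payoff=3.9970, prob=0.015581
UUDUUU: M=207.5162, payoff=74.8562, prob=0.066220
DDUUUU: M=136.6570, payoff=3.9970, prob=0.015581
UDUUUU: M=207.5162, payoff=74.8562, prob=0.066220
DUUUUU: M=207.5162, payoff=74.8562, prob=0.066220
UUUUUU: M=315.1172, payoff=182.4572, prob=0.281435
Price = Σ prob·payoff / R^6 = 89.207564 / 2.313061 = 38.5669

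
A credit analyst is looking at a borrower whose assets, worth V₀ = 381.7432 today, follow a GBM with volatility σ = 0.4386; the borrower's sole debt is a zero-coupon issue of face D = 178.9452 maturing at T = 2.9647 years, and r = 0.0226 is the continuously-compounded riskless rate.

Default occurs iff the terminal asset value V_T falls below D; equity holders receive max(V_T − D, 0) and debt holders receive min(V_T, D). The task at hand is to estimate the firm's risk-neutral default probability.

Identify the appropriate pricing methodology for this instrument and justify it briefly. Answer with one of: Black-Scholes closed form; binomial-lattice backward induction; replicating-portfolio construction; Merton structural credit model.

framework: Merton structural credit model

Key observation: with the firm-asset dynamics (V₀ = 381.7432) and a single zero-coupon liability of face 178.9452 given, debt value, spread, and default probability all derive from the option view of the balance sheet.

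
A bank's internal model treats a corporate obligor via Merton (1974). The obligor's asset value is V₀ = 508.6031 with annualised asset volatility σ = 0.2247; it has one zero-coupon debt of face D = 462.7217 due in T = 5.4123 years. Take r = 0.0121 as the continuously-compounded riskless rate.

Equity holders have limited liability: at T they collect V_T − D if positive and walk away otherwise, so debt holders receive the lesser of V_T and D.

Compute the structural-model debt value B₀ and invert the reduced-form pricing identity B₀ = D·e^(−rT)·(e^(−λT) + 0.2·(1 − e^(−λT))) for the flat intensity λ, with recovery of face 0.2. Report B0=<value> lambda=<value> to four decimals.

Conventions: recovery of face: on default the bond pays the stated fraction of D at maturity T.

Equity is a call on the firm's assets struck at D = 462.7217:
d₁ = [ln(V₀/D) + (r + σ²/2)T] / (σ√T)
   = [ln(508.6031/462.7217) + (0.0121 + 0.5·0.2247²)·5.4123] / (0.2247·√5.4123)
   = [0.094542 + 0.202123] / 0.522750 = 0.567508
d₂ = d₁ − σ√T = 0.567508 − 0.522750 = 0.044758
N(d₁) = 0.714815,  N(d₂) = 0.517850,  e^(−rT) = 0.936610
E₀ = V₀·N(d₁) − D·e^(−rT)·N(d₂)
   = 508.6031·0.714815 − 462.7217·0.936610·0.517850 = 139.126616
B₀ = V₀ − E₀ = 508.6031 − 139.126616 = 369.476484
e^(−λT) = (B₀·e^(rT)/D − 0.2)/(1 − 0.2) = (369.4765·1.067681/462.7217 − 0.2)/0.8 = 0.81565936
λ = −ln(0.81565936)/5.4123 = 0.037647

B0=369.4765 lambda=0.0376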